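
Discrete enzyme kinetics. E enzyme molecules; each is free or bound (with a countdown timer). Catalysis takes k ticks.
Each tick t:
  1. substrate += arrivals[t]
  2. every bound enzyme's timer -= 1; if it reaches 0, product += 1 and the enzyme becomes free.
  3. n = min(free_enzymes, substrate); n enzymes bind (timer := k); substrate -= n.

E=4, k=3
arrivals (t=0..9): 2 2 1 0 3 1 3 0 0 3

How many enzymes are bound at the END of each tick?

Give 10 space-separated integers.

Answer: 2 4 4 3 4 4 4 4 4 4

Derivation:
t=0: arr=2 -> substrate=0 bound=2 product=0
t=1: arr=2 -> substrate=0 bound=4 product=0
t=2: arr=1 -> substrate=1 bound=4 product=0
t=3: arr=0 -> substrate=0 bound=3 product=2
t=4: arr=3 -> substrate=0 bound=4 product=4
t=5: arr=1 -> substrate=1 bound=4 product=4
t=6: arr=3 -> substrate=3 bound=4 product=5
t=7: arr=0 -> substrate=0 bound=4 product=8
t=8: arr=0 -> substrate=0 bound=4 product=8
t=9: arr=3 -> substrate=2 bound=4 product=9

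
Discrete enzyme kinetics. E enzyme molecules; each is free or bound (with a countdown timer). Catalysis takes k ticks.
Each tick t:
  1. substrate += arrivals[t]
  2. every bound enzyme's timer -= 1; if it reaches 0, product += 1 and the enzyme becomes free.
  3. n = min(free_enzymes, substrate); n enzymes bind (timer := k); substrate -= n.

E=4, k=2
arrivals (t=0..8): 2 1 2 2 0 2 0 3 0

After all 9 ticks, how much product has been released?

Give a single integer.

t=0: arr=2 -> substrate=0 bound=2 product=0
t=1: arr=1 -> substrate=0 bound=3 product=0
t=2: arr=2 -> substrate=0 bound=3 product=2
t=3: arr=2 -> substrate=0 bound=4 product=3
t=4: arr=0 -> substrate=0 bound=2 product=5
t=5: arr=2 -> substrate=0 bound=2 product=7
t=6: arr=0 -> substrate=0 bound=2 product=7
t=7: arr=3 -> substrate=0 bound=3 product=9
t=8: arr=0 -> substrate=0 bound=3 product=9

Answer: 9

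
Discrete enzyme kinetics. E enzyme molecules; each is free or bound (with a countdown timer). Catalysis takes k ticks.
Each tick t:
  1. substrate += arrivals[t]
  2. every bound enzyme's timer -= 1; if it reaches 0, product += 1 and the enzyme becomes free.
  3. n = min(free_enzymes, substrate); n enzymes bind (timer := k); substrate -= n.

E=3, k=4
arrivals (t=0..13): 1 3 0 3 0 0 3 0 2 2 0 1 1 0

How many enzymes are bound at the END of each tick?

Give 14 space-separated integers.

t=0: arr=1 -> substrate=0 bound=1 product=0
t=1: arr=3 -> substrate=1 bound=3 product=0
t=2: arr=0 -> substrate=1 bound=3 product=0
t=3: arr=3 -> substrate=4 bound=3 product=0
t=4: arr=0 -> substrate=3 bound=3 product=1
t=5: arr=0 -> substrate=1 bound=3 product=3
t=6: arr=3 -> substrate=4 bound=3 product=3
t=7: arr=0 -> substrate=4 bound=3 product=3
t=8: arr=2 -> substrate=5 bound=3 product=4
t=9: arr=2 -> substrate=5 bound=3 product=6
t=10: arr=0 -> substrate=5 bound=3 product=6
t=11: arr=1 -> substrate=6 bound=3 product=6
t=12: arr=1 -> substrate=6 bound=3 product=7
t=13: arr=0 -> substrate=4 bound=3 product=9

Answer: 1 3 3 3 3 3 3 3 3 3 3 3 3 3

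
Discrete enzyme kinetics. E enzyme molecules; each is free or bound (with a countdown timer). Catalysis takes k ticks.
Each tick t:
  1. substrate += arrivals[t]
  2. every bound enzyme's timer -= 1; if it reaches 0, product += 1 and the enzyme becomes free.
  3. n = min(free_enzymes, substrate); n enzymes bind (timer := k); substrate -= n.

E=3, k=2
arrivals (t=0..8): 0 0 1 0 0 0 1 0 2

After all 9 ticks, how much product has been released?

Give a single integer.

t=0: arr=0 -> substrate=0 bound=0 product=0
t=1: arr=0 -> substrate=0 bound=0 product=0
t=2: arr=1 -> substrate=0 bound=1 product=0
t=3: arr=0 -> substrate=0 bound=1 product=0
t=4: arr=0 -> substrate=0 bound=0 product=1
t=5: arr=0 -> substrate=0 bound=0 product=1
t=6: arr=1 -> substrate=0 bound=1 product=1
t=7: arr=0 -> substrate=0 bound=1 product=1
t=8: arr=2 -> substrate=0 bound=2 product=2

Answer: 2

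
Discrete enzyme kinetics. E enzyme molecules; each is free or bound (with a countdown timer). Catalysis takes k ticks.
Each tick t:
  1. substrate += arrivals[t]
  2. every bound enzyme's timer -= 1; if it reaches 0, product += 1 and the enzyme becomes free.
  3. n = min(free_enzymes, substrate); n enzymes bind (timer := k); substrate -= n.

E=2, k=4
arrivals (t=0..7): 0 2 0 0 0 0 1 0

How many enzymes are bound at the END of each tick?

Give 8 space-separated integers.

t=0: arr=0 -> substrate=0 bound=0 product=0
t=1: arr=2 -> substrate=0 bound=2 product=0
t=2: arr=0 -> substrate=0 bound=2 product=0
t=3: arr=0 -> substrate=0 bound=2 product=0
t=4: arr=0 -> substrate=0 bound=2 product=0
t=5: arr=0 -> substrate=0 bound=0 product=2
t=6: arr=1 -> substrate=0 bound=1 product=2
t=7: arr=0 -> substrate=0 bound=1 product=2

Answer: 0 2 2 2 2 0 1 1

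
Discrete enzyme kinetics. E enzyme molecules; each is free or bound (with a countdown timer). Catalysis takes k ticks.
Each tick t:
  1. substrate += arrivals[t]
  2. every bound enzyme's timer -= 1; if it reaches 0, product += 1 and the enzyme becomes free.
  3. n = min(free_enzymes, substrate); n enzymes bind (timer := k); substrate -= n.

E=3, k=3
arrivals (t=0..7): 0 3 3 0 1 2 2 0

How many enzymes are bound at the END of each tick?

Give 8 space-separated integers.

Answer: 0 3 3 3 3 3 3 3

Derivation:
t=0: arr=0 -> substrate=0 bound=0 product=0
t=1: arr=3 -> substrate=0 bound=3 product=0
t=2: arr=3 -> substrate=3 bound=3 product=0
t=3: arr=0 -> substrate=3 bound=3 product=0
t=4: arr=1 -> substrate=1 bound=3 product=3
t=5: arr=2 -> substrate=3 bound=3 product=3
t=6: arr=2 -> substrate=5 bound=3 product=3
t=7: arr=0 -> substrate=2 bound=3 product=6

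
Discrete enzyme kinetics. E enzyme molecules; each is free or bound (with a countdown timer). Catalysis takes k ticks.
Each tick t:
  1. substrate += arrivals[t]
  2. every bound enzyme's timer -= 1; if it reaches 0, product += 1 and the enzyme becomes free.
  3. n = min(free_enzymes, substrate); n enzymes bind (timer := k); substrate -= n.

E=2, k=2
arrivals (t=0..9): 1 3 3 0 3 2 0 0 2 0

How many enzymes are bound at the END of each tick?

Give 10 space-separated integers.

Answer: 1 2 2 2 2 2 2 2 2 2

Derivation:
t=0: arr=1 -> substrate=0 bound=1 product=0
t=1: arr=3 -> substrate=2 bound=2 product=0
t=2: arr=3 -> substrate=4 bound=2 product=1
t=3: arr=0 -> substrate=3 bound=2 product=2
t=4: arr=3 -> substrate=5 bound=2 product=3
t=5: arr=2 -> substrate=6 bound=2 product=4
t=6: arr=0 -> substrate=5 bound=2 product=5
t=7: arr=0 -> substrate=4 bound=2 product=6
t=8: arr=2 -> substrate=5 bound=2 product=7
t=9: arr=0 -> substrate=4 bound=2 product=8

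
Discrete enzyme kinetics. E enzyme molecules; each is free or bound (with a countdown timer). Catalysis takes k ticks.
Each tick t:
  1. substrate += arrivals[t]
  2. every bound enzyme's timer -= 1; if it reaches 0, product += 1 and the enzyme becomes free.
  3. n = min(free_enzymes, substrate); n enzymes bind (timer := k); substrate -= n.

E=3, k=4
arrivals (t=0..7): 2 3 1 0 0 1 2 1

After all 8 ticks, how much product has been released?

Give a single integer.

t=0: arr=2 -> substrate=0 bound=2 product=0
t=1: arr=3 -> substrate=2 bound=3 product=0
t=2: arr=1 -> substrate=3 bound=3 product=0
t=3: arr=0 -> substrate=3 bound=3 product=0
t=4: arr=0 -> substrate=1 bound=3 product=2
t=5: arr=1 -> substrate=1 bound=3 product=3
t=6: arr=2 -> substrate=3 bound=3 product=3
t=7: arr=1 -> substrate=4 bound=3 product=3

Answer: 3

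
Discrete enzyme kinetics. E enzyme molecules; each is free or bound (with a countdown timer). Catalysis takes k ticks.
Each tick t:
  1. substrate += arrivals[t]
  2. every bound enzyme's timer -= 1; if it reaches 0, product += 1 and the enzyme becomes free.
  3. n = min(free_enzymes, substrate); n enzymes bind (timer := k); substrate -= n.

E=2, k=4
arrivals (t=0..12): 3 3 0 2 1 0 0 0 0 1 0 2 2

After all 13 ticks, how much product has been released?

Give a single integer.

t=0: arr=3 -> substrate=1 bound=2 product=0
t=1: arr=3 -> substrate=4 bound=2 product=0
t=2: arr=0 -> substrate=4 bound=2 product=0
t=3: arr=2 -> substrate=6 bound=2 product=0
t=4: arr=1 -> substrate=5 bound=2 product=2
t=5: arr=0 -> substrate=5 bound=2 product=2
t=6: arr=0 -> substrate=5 bound=2 product=2
t=7: arr=0 -> substrate=5 bound=2 product=2
t=8: arr=0 -> substrate=3 bound=2 product=4
t=9: arr=1 -> substrate=4 bound=2 product=4
t=10: arr=0 -> substrate=4 bound=2 product=4
t=11: arr=2 -> substrate=6 bound=2 product=4
t=12: arr=2 -> substrate=6 bound=2 product=6

Answer: 6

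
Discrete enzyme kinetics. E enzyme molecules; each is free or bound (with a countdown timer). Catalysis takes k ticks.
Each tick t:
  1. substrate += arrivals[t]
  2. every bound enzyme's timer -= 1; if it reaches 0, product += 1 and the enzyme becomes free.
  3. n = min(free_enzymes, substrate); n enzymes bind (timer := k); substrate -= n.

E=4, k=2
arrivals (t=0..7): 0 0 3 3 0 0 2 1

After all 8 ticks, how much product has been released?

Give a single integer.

Answer: 6

Derivation:
t=0: arr=0 -> substrate=0 bound=0 product=0
t=1: arr=0 -> substrate=0 bound=0 product=0
t=2: arr=3 -> substrate=0 bound=3 product=0
t=3: arr=3 -> substrate=2 bound=4 product=0
t=4: arr=0 -> substrate=0 bound=3 product=3
t=5: arr=0 -> substrate=0 bound=2 product=4
t=6: arr=2 -> substrate=0 bound=2 product=6
t=7: arr=1 -> substrate=0 bound=3 product=6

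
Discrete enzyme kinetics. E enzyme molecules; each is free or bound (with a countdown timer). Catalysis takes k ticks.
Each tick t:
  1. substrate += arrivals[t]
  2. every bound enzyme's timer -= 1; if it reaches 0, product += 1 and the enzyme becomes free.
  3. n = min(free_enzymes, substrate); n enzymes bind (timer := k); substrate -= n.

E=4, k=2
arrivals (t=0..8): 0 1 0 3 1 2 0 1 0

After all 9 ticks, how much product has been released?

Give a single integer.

Answer: 7

Derivation:
t=0: arr=0 -> substrate=0 bound=0 product=0
t=1: arr=1 -> substrate=0 bound=1 product=0
t=2: arr=0 -> substrate=0 bound=1 product=0
t=3: arr=3 -> substrate=0 bound=3 product=1
t=4: arr=1 -> substrate=0 bound=4 product=1
t=5: arr=2 -> substrate=0 bound=3 product=4
t=6: arr=0 -> substrate=0 bound=2 product=5
t=7: arr=1 -> substrate=0 bound=1 product=7
t=8: arr=0 -> substrate=0 bound=1 product=7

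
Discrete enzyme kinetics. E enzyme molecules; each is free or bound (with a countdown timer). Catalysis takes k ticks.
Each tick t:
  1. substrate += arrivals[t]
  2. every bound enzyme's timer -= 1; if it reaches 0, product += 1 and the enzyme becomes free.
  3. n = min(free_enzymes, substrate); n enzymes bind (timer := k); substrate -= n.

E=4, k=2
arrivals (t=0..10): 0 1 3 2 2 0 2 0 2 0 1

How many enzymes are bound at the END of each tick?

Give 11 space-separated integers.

t=0: arr=0 -> substrate=0 bound=0 product=0
t=1: arr=1 -> substrate=0 bound=1 product=0
t=2: arr=3 -> substrate=0 bound=4 product=0
t=3: arr=2 -> substrate=1 bound=4 product=1
t=4: arr=2 -> substrate=0 bound=4 product=4
t=5: arr=0 -> substrate=0 bound=3 product=5
t=6: arr=2 -> substrate=0 bound=2 product=8
t=7: arr=0 -> substrate=0 bound=2 product=8
t=8: arr=2 -> substrate=0 bound=2 product=10
t=9: arr=0 -> substrate=0 bound=2 product=10
t=10: arr=1 -> substrate=0 bound=1 product=12

Answer: 0 1 4 4 4 3 2 2 2 2 1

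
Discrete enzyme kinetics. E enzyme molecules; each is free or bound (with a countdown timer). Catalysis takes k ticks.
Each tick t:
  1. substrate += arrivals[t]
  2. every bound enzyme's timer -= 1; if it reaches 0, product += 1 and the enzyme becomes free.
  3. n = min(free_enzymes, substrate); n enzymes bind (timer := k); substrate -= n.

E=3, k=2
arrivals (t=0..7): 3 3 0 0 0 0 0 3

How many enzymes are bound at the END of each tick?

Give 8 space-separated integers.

Answer: 3 3 3 3 0 0 0 3

Derivation:
t=0: arr=3 -> substrate=0 bound=3 product=0
t=1: arr=3 -> substrate=3 bound=3 product=0
t=2: arr=0 -> substrate=0 bound=3 product=3
t=3: arr=0 -> substrate=0 bound=3 product=3
t=4: arr=0 -> substrate=0 bound=0 product=6
t=5: arr=0 -> substrate=0 bound=0 product=6
t=6: arr=0 -> substrate=0 bound=0 product=6
t=7: arr=3 -> substrate=0 bound=3 product=6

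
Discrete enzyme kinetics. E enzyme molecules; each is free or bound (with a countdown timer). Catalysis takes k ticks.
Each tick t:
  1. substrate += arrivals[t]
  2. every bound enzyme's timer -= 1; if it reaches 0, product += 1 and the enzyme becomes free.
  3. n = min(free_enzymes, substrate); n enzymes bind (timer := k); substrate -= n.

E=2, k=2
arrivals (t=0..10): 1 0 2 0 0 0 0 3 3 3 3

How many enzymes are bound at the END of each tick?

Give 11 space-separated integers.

t=0: arr=1 -> substrate=0 bound=1 product=0
t=1: arr=0 -> substrate=0 bound=1 product=0
t=2: arr=2 -> substrate=0 bound=2 product=1
t=3: arr=0 -> substrate=0 bound=2 product=1
t=4: arr=0 -> substrate=0 bound=0 product=3
t=5: arr=0 -> substrate=0 bound=0 product=3
t=6: arr=0 -> substrate=0 bound=0 product=3
t=7: arr=3 -> substrate=1 bound=2 product=3
t=8: arr=3 -> substrate=4 bound=2 product=3
t=9: arr=3 -> substrate=5 bound=2 product=5
t=10: arr=3 -> substrate=8 bound=2 product=5

Answer: 1 1 2 2 0 0 0 2 2 2 2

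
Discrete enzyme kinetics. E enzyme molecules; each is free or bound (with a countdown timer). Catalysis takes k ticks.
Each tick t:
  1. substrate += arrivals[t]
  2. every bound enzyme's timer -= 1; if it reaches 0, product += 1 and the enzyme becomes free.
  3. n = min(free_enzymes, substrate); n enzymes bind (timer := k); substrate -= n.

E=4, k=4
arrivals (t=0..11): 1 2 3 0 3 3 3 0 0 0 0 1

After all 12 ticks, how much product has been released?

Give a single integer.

Answer: 8

Derivation:
t=0: arr=1 -> substrate=0 bound=1 product=0
t=1: arr=2 -> substrate=0 bound=3 product=0
t=2: arr=3 -> substrate=2 bound=4 product=0
t=3: arr=0 -> substrate=2 bound=4 product=0
t=4: arr=3 -> substrate=4 bound=4 product=1
t=5: arr=3 -> substrate=5 bound=4 product=3
t=6: arr=3 -> substrate=7 bound=4 product=4
t=7: arr=0 -> substrate=7 bound=4 product=4
t=8: arr=0 -> substrate=6 bound=4 product=5
t=9: arr=0 -> substrate=4 bound=4 product=7
t=10: arr=0 -> substrate=3 bound=4 product=8
t=11: arr=1 -> substrate=4 bound=4 product=8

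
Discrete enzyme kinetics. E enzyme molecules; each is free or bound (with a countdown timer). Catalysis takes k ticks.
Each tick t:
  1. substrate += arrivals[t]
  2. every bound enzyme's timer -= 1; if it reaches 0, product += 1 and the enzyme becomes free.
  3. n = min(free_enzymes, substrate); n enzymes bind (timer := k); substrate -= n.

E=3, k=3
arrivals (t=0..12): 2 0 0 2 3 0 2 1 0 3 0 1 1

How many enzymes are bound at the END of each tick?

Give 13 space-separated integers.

Answer: 2 2 2 2 3 3 3 3 3 3 3 3 3

Derivation:
t=0: arr=2 -> substrate=0 bound=2 product=0
t=1: arr=0 -> substrate=0 bound=2 product=0
t=2: arr=0 -> substrate=0 bound=2 product=0
t=3: arr=2 -> substrate=0 bound=2 product=2
t=4: arr=3 -> substrate=2 bound=3 product=2
t=5: arr=0 -> substrate=2 bound=3 product=2
t=6: arr=2 -> substrate=2 bound=3 product=4
t=7: arr=1 -> substrate=2 bound=3 product=5
t=8: arr=0 -> substrate=2 bound=3 product=5
t=9: arr=3 -> substrate=3 bound=3 product=7
t=10: arr=0 -> substrate=2 bound=3 product=8
t=11: arr=1 -> substrate=3 bound=3 product=8
t=12: arr=1 -> substrate=2 bound=3 product=10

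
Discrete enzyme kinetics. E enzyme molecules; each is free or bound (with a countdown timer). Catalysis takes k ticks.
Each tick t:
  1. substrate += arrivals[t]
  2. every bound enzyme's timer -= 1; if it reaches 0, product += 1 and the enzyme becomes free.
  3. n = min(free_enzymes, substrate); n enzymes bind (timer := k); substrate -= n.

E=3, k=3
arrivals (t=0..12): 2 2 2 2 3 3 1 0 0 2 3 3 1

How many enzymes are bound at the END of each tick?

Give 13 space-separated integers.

Answer: 2 3 3 3 3 3 3 3 3 3 3 3 3

Derivation:
t=0: arr=2 -> substrate=0 bound=2 product=0
t=1: arr=2 -> substrate=1 bound=3 product=0
t=2: arr=2 -> substrate=3 bound=3 product=0
t=3: arr=2 -> substrate=3 bound=3 product=2
t=4: arr=3 -> substrate=5 bound=3 product=3
t=5: arr=3 -> substrate=8 bound=3 product=3
t=6: arr=1 -> substrate=7 bound=3 product=5
t=7: arr=0 -> substrate=6 bound=3 product=6
t=8: arr=0 -> substrate=6 bound=3 product=6
t=9: arr=2 -> substrate=6 bound=3 product=8
t=10: arr=3 -> substrate=8 bound=3 product=9
t=11: arr=3 -> substrate=11 bound=3 product=9
t=12: arr=1 -> substrate=10 bound=3 product=11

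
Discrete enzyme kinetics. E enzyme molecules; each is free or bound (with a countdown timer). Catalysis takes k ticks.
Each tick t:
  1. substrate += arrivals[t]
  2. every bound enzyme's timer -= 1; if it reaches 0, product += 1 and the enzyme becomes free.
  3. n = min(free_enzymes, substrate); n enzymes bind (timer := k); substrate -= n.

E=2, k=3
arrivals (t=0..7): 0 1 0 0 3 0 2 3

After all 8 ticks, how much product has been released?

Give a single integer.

Answer: 3

Derivation:
t=0: arr=0 -> substrate=0 bound=0 product=0
t=1: arr=1 -> substrate=0 bound=1 product=0
t=2: arr=0 -> substrate=0 bound=1 product=0
t=3: arr=0 -> substrate=0 bound=1 product=0
t=4: arr=3 -> substrate=1 bound=2 product=1
t=5: arr=0 -> substrate=1 bound=2 product=1
t=6: arr=2 -> substrate=3 bound=2 product=1
t=7: arr=3 -> substrate=4 bound=2 product=3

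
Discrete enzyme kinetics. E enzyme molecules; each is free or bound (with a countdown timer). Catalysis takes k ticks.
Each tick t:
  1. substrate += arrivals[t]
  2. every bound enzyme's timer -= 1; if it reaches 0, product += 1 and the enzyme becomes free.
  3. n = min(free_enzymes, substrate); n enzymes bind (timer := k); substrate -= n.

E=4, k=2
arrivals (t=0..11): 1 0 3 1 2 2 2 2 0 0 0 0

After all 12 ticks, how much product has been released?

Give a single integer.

t=0: arr=1 -> substrate=0 bound=1 product=0
t=1: arr=0 -> substrate=0 bound=1 product=0
t=2: arr=3 -> substrate=0 bound=3 product=1
t=3: arr=1 -> substrate=0 bound=4 product=1
t=4: arr=2 -> substrate=0 bound=3 product=4
t=5: arr=2 -> substrate=0 bound=4 product=5
t=6: arr=2 -> substrate=0 bound=4 product=7
t=7: arr=2 -> substrate=0 bound=4 product=9
t=8: arr=0 -> substrate=0 bound=2 product=11
t=9: arr=0 -> substrate=0 bound=0 product=13
t=10: arr=0 -> substrate=0 bound=0 product=13
t=11: arr=0 -> substrate=0 bound=0 product=13

Answer: 13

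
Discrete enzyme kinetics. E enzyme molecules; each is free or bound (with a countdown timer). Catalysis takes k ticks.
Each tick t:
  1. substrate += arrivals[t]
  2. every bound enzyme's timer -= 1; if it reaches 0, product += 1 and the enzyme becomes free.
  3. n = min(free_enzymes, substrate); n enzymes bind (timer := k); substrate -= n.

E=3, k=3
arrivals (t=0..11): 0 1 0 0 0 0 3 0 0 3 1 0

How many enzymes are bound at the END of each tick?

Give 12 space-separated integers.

Answer: 0 1 1 1 0 0 3 3 3 3 3 3

Derivation:
t=0: arr=0 -> substrate=0 bound=0 product=0
t=1: arr=1 -> substrate=0 bound=1 product=0
t=2: arr=0 -> substrate=0 bound=1 product=0
t=3: arr=0 -> substrate=0 bound=1 product=0
t=4: arr=0 -> substrate=0 bound=0 product=1
t=5: arr=0 -> substrate=0 bound=0 product=1
t=6: arr=3 -> substrate=0 bound=3 product=1
t=7: arr=0 -> substrate=0 bound=3 product=1
t=8: arr=0 -> substrate=0 bound=3 product=1
t=9: arr=3 -> substrate=0 bound=3 product=4
t=10: arr=1 -> substrate=1 bound=3 product=4
t=11: arr=0 -> substrate=1 bound=3 product=4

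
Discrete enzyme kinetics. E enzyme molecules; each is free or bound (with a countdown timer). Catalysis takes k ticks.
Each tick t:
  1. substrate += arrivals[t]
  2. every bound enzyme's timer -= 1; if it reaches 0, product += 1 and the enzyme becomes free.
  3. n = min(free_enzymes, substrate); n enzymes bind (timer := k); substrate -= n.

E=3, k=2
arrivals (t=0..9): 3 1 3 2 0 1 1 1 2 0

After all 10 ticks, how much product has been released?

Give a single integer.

Answer: 12

Derivation:
t=0: arr=3 -> substrate=0 bound=3 product=0
t=1: arr=1 -> substrate=1 bound=3 product=0
t=2: arr=3 -> substrate=1 bound=3 product=3
t=3: arr=2 -> substrate=3 bound=3 product=3
t=4: arr=0 -> substrate=0 bound=3 product=6
t=5: arr=1 -> substrate=1 bound=3 product=6
t=6: arr=1 -> substrate=0 bound=2 product=9
t=7: arr=1 -> substrate=0 bound=3 product=9
t=8: arr=2 -> substrate=0 bound=3 product=11
t=9: arr=0 -> substrate=0 bound=2 product=12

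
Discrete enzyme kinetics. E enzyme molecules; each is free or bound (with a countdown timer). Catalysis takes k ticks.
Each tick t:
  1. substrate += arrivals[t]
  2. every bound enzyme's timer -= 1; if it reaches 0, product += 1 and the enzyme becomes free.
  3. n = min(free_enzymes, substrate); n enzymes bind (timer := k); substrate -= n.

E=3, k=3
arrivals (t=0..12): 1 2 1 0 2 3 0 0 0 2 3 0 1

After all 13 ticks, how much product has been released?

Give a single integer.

t=0: arr=1 -> substrate=0 bound=1 product=0
t=1: arr=2 -> substrate=0 bound=3 product=0
t=2: arr=1 -> substrate=1 bound=3 product=0
t=3: arr=0 -> substrate=0 bound=3 product=1
t=4: arr=2 -> substrate=0 bound=3 product=3
t=5: arr=3 -> substrate=3 bound=3 product=3
t=6: arr=0 -> substrate=2 bound=3 product=4
t=7: arr=0 -> substrate=0 bound=3 product=6
t=8: arr=0 -> substrate=0 bound=3 product=6
t=9: arr=2 -> substrate=1 bound=3 product=7
t=10: arr=3 -> substrate=2 bound=3 product=9
t=11: arr=0 -> substrate=2 bound=3 product=9
t=12: arr=1 -> substrate=2 bound=3 product=10

Answer: 10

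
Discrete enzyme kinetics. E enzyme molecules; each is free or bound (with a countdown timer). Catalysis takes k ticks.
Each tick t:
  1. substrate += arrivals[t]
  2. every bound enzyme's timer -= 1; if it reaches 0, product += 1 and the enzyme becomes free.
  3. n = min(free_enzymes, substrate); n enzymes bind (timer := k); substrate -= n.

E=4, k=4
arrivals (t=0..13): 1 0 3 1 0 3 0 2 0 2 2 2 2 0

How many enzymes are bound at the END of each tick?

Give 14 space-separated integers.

t=0: arr=1 -> substrate=0 bound=1 product=0
t=1: arr=0 -> substrate=0 bound=1 product=0
t=2: arr=3 -> substrate=0 bound=4 product=0
t=3: arr=1 -> substrate=1 bound=4 product=0
t=4: arr=0 -> substrate=0 bound=4 product=1
t=5: arr=3 -> substrate=3 bound=4 product=1
t=6: arr=0 -> substrate=0 bound=4 product=4
t=7: arr=2 -> substrate=2 bound=4 product=4
t=8: arr=0 -> substrate=1 bound=4 product=5
t=9: arr=2 -> substrate=3 bound=4 product=5
t=10: arr=2 -> substrate=2 bound=4 product=8
t=11: arr=2 -> substrate=4 bound=4 product=8
t=12: arr=2 -> substrate=5 bound=4 product=9
t=13: arr=0 -> substrate=5 bound=4 product=9

Answer: 1 1 4 4 4 4 4 4 4 4 4 4 4 4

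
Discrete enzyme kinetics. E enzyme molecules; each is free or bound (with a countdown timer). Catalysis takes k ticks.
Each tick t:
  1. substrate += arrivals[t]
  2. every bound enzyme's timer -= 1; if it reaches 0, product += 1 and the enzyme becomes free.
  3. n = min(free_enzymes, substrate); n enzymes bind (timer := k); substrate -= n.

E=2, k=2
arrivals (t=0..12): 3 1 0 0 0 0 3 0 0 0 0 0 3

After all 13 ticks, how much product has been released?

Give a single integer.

Answer: 7

Derivation:
t=0: arr=3 -> substrate=1 bound=2 product=0
t=1: arr=1 -> substrate=2 bound=2 product=0
t=2: arr=0 -> substrate=0 bound=2 product=2
t=3: arr=0 -> substrate=0 bound=2 product=2
t=4: arr=0 -> substrate=0 bound=0 product=4
t=5: arr=0 -> substrate=0 bound=0 product=4
t=6: arr=3 -> substrate=1 bound=2 product=4
t=7: arr=0 -> substrate=1 bound=2 product=4
t=8: arr=0 -> substrate=0 bound=1 product=6
t=9: arr=0 -> substrate=0 bound=1 product=6
t=10: arr=0 -> substrate=0 bound=0 product=7
t=11: arr=0 -> substrate=0 bound=0 product=7
t=12: arr=3 -> substrate=1 bound=2 product=7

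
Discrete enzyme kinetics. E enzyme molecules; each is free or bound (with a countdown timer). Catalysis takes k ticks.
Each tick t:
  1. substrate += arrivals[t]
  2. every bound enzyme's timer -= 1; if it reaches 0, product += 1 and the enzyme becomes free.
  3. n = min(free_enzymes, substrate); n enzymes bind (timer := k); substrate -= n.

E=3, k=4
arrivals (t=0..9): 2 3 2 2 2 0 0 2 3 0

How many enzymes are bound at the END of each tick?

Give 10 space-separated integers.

t=0: arr=2 -> substrate=0 bound=2 product=0
t=1: arr=3 -> substrate=2 bound=3 product=0
t=2: arr=2 -> substrate=4 bound=3 product=0
t=3: arr=2 -> substrate=6 bound=3 product=0
t=4: arr=2 -> substrate=6 bound=3 product=2
t=5: arr=0 -> substrate=5 bound=3 product=3
t=6: arr=0 -> substrate=5 bound=3 product=3
t=7: arr=2 -> substrate=7 bound=3 product=3
t=8: arr=3 -> substrate=8 bound=3 product=5
t=9: arr=0 -> substrate=7 bound=3 product=6

Answer: 2 3 3 3 3 3 3 3 3 3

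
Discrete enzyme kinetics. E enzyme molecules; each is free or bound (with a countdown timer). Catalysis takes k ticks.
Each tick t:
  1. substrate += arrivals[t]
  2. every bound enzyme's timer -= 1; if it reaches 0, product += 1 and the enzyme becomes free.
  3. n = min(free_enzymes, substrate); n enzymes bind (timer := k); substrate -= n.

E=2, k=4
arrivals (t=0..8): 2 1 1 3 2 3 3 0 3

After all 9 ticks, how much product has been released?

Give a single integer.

t=0: arr=2 -> substrate=0 bound=2 product=0
t=1: arr=1 -> substrate=1 bound=2 product=0
t=2: arr=1 -> substrate=2 bound=2 product=0
t=3: arr=3 -> substrate=5 bound=2 product=0
t=4: arr=2 -> substrate=5 bound=2 product=2
t=5: arr=3 -> substrate=8 bound=2 product=2
t=6: arr=3 -> substrate=11 bound=2 product=2
t=7: arr=0 -> substrate=11 bound=2 product=2
t=8: arr=3 -> substrate=12 bound=2 product=4

Answer: 4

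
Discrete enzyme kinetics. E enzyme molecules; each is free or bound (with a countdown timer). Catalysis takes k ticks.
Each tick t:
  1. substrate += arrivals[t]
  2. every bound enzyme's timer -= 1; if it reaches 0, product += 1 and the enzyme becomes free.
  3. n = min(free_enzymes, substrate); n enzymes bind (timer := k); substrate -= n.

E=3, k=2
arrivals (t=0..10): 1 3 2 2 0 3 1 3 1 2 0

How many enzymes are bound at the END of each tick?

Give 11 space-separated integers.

t=0: arr=1 -> substrate=0 bound=1 product=0
t=1: arr=3 -> substrate=1 bound=3 product=0
t=2: arr=2 -> substrate=2 bound=3 product=1
t=3: arr=2 -> substrate=2 bound=3 product=3
t=4: arr=0 -> substrate=1 bound=3 product=4
t=5: arr=3 -> substrate=2 bound=3 product=6
t=6: arr=1 -> substrate=2 bound=3 product=7
t=7: arr=3 -> substrate=3 bound=3 product=9
t=8: arr=1 -> substrate=3 bound=3 product=10
t=9: arr=2 -> substrate=3 bound=3 product=12
t=10: arr=0 -> substrate=2 bound=3 product=13

Answer: 1 3 3 3 3 3 3 3 3 3 3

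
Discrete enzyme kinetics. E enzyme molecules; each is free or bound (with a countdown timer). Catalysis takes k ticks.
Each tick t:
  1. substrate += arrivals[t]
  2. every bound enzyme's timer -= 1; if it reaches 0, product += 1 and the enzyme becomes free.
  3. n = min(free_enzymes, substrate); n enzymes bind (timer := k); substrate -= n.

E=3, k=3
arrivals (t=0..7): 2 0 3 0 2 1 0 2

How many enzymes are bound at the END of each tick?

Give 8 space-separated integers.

t=0: arr=2 -> substrate=0 bound=2 product=0
t=1: arr=0 -> substrate=0 bound=2 product=0
t=2: arr=3 -> substrate=2 bound=3 product=0
t=3: arr=0 -> substrate=0 bound=3 product=2
t=4: arr=2 -> substrate=2 bound=3 product=2
t=5: arr=1 -> substrate=2 bound=3 product=3
t=6: arr=0 -> substrate=0 bound=3 product=5
t=7: arr=2 -> substrate=2 bound=3 product=5

Answer: 2 2 3 3 3 3 3 3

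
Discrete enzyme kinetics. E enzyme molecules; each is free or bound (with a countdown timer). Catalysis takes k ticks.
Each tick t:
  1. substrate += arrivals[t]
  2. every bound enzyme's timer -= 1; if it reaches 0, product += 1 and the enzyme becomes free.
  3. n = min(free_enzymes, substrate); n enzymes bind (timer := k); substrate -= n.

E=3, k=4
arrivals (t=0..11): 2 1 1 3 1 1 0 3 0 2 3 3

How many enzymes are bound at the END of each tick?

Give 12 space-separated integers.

t=0: arr=2 -> substrate=0 bound=2 product=0
t=1: arr=1 -> substrate=0 bound=3 product=0
t=2: arr=1 -> substrate=1 bound=3 product=0
t=3: arr=3 -> substrate=4 bound=3 product=0
t=4: arr=1 -> substrate=3 bound=3 product=2
t=5: arr=1 -> substrate=3 bound=3 product=3
t=6: arr=0 -> substrate=3 bound=3 product=3
t=7: arr=3 -> substrate=6 bound=3 product=3
t=8: arr=0 -> substrate=4 bound=3 product=5
t=9: arr=2 -> substrate=5 bound=3 product=6
t=10: arr=3 -> substrate=8 bound=3 product=6
t=11: arr=3 -> substrate=11 bound=3 product=6

Answer: 2 3 3 3 3 3 3 3 3 3 3 3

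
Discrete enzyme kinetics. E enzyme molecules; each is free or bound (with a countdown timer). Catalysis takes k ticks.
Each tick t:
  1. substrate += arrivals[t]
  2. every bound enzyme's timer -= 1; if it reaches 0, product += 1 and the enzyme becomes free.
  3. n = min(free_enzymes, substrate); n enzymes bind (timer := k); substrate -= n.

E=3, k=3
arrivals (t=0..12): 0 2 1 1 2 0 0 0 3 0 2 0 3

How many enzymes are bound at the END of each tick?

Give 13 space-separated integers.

Answer: 0 2 3 3 3 3 3 1 3 3 3 2 3

Derivation:
t=0: arr=0 -> substrate=0 bound=0 product=0
t=1: arr=2 -> substrate=0 bound=2 product=0
t=2: arr=1 -> substrate=0 bound=3 product=0
t=3: arr=1 -> substrate=1 bound=3 product=0
t=4: arr=2 -> substrate=1 bound=3 product=2
t=5: arr=0 -> substrate=0 bound=3 product=3
t=6: arr=0 -> substrate=0 bound=3 product=3
t=7: arr=0 -> substrate=0 bound=1 product=5
t=8: arr=3 -> substrate=0 bound=3 product=6
t=9: arr=0 -> substrate=0 bound=3 product=6
t=10: arr=2 -> substrate=2 bound=3 product=6
t=11: arr=0 -> substrate=0 bound=2 product=9
t=12: arr=3 -> substrate=2 bound=3 product=9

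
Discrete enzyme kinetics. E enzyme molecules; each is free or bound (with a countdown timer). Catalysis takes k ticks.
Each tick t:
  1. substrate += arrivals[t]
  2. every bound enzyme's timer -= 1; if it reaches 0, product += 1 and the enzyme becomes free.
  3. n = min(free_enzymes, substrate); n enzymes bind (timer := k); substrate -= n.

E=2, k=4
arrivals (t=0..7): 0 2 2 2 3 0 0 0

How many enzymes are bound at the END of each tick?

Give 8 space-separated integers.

t=0: arr=0 -> substrate=0 bound=0 product=0
t=1: arr=2 -> substrate=0 bound=2 product=0
t=2: arr=2 -> substrate=2 bound=2 product=0
t=3: arr=2 -> substrate=4 bound=2 product=0
t=4: arr=3 -> substrate=7 bound=2 product=0
t=5: arr=0 -> substrate=5 bound=2 product=2
t=6: arr=0 -> substrate=5 bound=2 product=2
t=7: arr=0 -> substrate=5 bound=2 product=2

Answer: 0 2 2 2 2 2 2 2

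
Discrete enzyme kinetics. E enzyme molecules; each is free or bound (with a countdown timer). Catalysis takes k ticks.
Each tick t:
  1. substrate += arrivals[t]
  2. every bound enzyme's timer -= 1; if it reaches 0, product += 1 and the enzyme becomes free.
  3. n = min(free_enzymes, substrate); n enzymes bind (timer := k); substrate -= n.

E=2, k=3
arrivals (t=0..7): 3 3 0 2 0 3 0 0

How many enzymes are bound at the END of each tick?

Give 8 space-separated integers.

t=0: arr=3 -> substrate=1 bound=2 product=0
t=1: arr=3 -> substrate=4 bound=2 product=0
t=2: arr=0 -> substrate=4 bound=2 product=0
t=3: arr=2 -> substrate=4 bound=2 product=2
t=4: arr=0 -> substrate=4 bound=2 product=2
t=5: arr=3 -> substrate=7 bound=2 product=2
t=6: arr=0 -> substrate=5 bound=2 product=4
t=7: arr=0 -> substrate=5 bound=2 product=4

Answer: 2 2 2 2 2 2 2 2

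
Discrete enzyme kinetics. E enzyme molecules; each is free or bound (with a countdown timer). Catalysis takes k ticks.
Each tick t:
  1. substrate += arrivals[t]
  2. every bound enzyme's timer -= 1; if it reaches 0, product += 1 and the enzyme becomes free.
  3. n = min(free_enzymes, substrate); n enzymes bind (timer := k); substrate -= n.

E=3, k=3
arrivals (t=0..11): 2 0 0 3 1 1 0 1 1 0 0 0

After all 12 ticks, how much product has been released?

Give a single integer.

t=0: arr=2 -> substrate=0 bound=2 product=0
t=1: arr=0 -> substrate=0 bound=2 product=0
t=2: arr=0 -> substrate=0 bound=2 product=0
t=3: arr=3 -> substrate=0 bound=3 product=2
t=4: arr=1 -> substrate=1 bound=3 product=2
t=5: arr=1 -> substrate=2 bound=3 product=2
t=6: arr=0 -> substrate=0 bound=2 product=5
t=7: arr=1 -> substrate=0 bound=3 product=5
t=8: arr=1 -> substrate=1 bound=3 product=5
t=9: arr=0 -> substrate=0 bound=2 product=7
t=10: arr=0 -> substrate=0 bound=1 product=8
t=11: arr=0 -> substrate=0 bound=1 product=8

Answer: 8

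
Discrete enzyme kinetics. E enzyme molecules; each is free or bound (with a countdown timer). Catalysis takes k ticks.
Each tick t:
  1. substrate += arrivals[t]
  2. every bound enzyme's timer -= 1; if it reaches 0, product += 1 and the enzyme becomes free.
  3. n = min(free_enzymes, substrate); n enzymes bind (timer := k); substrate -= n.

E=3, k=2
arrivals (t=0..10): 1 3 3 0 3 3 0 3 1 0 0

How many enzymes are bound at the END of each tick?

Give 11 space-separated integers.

t=0: arr=1 -> substrate=0 bound=1 product=0
t=1: arr=3 -> substrate=1 bound=3 product=0
t=2: arr=3 -> substrate=3 bound=3 product=1
t=3: arr=0 -> substrate=1 bound=3 product=3
t=4: arr=3 -> substrate=3 bound=3 product=4
t=5: arr=3 -> substrate=4 bound=3 product=6
t=6: arr=0 -> substrate=3 bound=3 product=7
t=7: arr=3 -> substrate=4 bound=3 product=9
t=8: arr=1 -> substrate=4 bound=3 product=10
t=9: arr=0 -> substrate=2 bound=3 product=12
t=10: arr=0 -> substrate=1 bound=3 product=13

Answer: 1 3 3 3 3 3 3 3 3 3 3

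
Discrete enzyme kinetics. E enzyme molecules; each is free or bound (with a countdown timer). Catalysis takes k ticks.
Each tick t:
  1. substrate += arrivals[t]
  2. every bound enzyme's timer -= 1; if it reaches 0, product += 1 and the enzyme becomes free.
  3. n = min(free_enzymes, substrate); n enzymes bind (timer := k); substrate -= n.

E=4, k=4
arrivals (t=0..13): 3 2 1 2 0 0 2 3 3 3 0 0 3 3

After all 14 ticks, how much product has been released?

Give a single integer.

Answer: 12

Derivation:
t=0: arr=3 -> substrate=0 bound=3 product=0
t=1: arr=2 -> substrate=1 bound=4 product=0
t=2: arr=1 -> substrate=2 bound=4 product=0
t=3: arr=2 -> substrate=4 bound=4 product=0
t=4: arr=0 -> substrate=1 bound=4 product=3
t=5: arr=0 -> substrate=0 bound=4 product=4
t=6: arr=2 -> substrate=2 bound=4 product=4
t=7: arr=3 -> substrate=5 bound=4 product=4
t=8: arr=3 -> substrate=5 bound=4 product=7
t=9: arr=3 -> substrate=7 bound=4 product=8
t=10: arr=0 -> substrate=7 bound=4 product=8
t=11: arr=0 -> substrate=7 bound=4 product=8
t=12: arr=3 -> substrate=7 bound=4 product=11
t=13: arr=3 -> substrate=9 bound=4 product=12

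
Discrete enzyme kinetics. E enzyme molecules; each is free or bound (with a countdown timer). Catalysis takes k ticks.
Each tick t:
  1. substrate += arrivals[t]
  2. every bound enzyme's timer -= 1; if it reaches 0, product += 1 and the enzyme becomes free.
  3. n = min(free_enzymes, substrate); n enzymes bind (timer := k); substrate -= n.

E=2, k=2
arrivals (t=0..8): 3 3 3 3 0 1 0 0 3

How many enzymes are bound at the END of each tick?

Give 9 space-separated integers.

t=0: arr=3 -> substrate=1 bound=2 product=0
t=1: arr=3 -> substrate=4 bound=2 product=0
t=2: arr=3 -> substrate=5 bound=2 product=2
t=3: arr=3 -> substrate=8 bound=2 product=2
t=4: arr=0 -> substrate=6 bound=2 product=4
t=5: arr=1 -> substrate=7 bound=2 product=4
t=6: arr=0 -> substrate=5 bound=2 product=6
t=7: arr=0 -> substrate=5 bound=2 product=6
t=8: arr=3 -> substrate=6 bound=2 product=8

Answer: 2 2 2 2 2 2 2 2 2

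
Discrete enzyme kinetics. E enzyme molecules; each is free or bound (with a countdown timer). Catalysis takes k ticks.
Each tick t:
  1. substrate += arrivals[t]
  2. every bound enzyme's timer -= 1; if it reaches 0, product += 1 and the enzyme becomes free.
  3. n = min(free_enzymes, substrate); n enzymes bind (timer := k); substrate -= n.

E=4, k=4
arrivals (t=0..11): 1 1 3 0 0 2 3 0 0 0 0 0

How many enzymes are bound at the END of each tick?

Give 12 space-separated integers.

Answer: 1 2 4 4 4 4 4 4 4 4 2 2

Derivation:
t=0: arr=1 -> substrate=0 bound=1 product=0
t=1: arr=1 -> substrate=0 bound=2 product=0
t=2: arr=3 -> substrate=1 bound=4 product=0
t=3: arr=0 -> substrate=1 bound=4 product=0
t=4: arr=0 -> substrate=0 bound=4 product=1
t=5: arr=2 -> substrate=1 bound=4 product=2
t=6: arr=3 -> substrate=2 bound=4 product=4
t=7: arr=0 -> substrate=2 bound=4 product=4
t=8: arr=0 -> substrate=1 bound=4 product=5
t=9: arr=0 -> substrate=0 bound=4 product=6
t=10: arr=0 -> substrate=0 bound=2 product=8
t=11: arr=0 -> substrate=0 bound=2 product=8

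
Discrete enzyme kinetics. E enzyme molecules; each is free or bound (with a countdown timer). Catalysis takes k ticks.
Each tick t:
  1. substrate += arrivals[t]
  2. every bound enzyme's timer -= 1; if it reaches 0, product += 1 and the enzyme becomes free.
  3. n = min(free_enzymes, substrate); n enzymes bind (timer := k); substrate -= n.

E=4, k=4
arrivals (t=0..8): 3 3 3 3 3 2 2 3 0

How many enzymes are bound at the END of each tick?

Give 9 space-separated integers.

Answer: 3 4 4 4 4 4 4 4 4

Derivation:
t=0: arr=3 -> substrate=0 bound=3 product=0
t=1: arr=3 -> substrate=2 bound=4 product=0
t=2: arr=3 -> substrate=5 bound=4 product=0
t=3: arr=3 -> substrate=8 bound=4 product=0
t=4: arr=3 -> substrate=8 bound=4 product=3
t=5: arr=2 -> substrate=9 bound=4 product=4
t=6: arr=2 -> substrate=11 bound=4 product=4
t=7: arr=3 -> substrate=14 bound=4 product=4
t=8: arr=0 -> substrate=11 bound=4 product=7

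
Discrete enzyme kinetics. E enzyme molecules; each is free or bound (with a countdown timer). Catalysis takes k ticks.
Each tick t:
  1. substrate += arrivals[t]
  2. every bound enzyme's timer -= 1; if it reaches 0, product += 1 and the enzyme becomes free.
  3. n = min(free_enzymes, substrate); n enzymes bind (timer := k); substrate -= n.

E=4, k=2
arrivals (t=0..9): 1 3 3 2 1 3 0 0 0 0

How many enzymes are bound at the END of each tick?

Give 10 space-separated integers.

Answer: 1 4 4 4 4 4 4 1 0 0

Derivation:
t=0: arr=1 -> substrate=0 bound=1 product=0
t=1: arr=3 -> substrate=0 bound=4 product=0
t=2: arr=3 -> substrate=2 bound=4 product=1
t=3: arr=2 -> substrate=1 bound=4 product=4
t=4: arr=1 -> substrate=1 bound=4 product=5
t=5: arr=3 -> substrate=1 bound=4 product=8
t=6: arr=0 -> substrate=0 bound=4 product=9
t=7: arr=0 -> substrate=0 bound=1 product=12
t=8: arr=0 -> substrate=0 bound=0 product=13
t=9: arr=0 -> substrate=0 bound=0 product=13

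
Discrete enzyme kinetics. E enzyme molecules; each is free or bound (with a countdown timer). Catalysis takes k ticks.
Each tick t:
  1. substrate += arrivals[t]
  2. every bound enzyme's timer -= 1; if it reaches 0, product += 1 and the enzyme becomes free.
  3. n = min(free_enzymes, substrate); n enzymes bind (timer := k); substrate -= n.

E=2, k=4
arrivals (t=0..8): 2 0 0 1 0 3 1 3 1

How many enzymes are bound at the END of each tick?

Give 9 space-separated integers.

Answer: 2 2 2 2 1 2 2 2 2

Derivation:
t=0: arr=2 -> substrate=0 bound=2 product=0
t=1: arr=0 -> substrate=0 bound=2 product=0
t=2: arr=0 -> substrate=0 bound=2 product=0
t=3: arr=1 -> substrate=1 bound=2 product=0
t=4: arr=0 -> substrate=0 bound=1 product=2
t=5: arr=3 -> substrate=2 bound=2 product=2
t=6: arr=1 -> substrate=3 bound=2 product=2
t=7: arr=3 -> substrate=6 bound=2 product=2
t=8: arr=1 -> substrate=6 bound=2 product=3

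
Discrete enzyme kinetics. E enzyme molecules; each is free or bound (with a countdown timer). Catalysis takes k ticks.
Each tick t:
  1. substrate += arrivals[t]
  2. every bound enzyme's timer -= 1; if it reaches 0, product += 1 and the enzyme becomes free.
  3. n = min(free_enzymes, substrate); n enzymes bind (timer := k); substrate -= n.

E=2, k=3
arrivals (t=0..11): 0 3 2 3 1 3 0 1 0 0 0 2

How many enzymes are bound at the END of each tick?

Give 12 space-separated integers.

t=0: arr=0 -> substrate=0 bound=0 product=0
t=1: arr=3 -> substrate=1 bound=2 product=0
t=2: arr=2 -> substrate=3 bound=2 product=0
t=3: arr=3 -> substrate=6 bound=2 product=0
t=4: arr=1 -> substrate=5 bound=2 product=2
t=5: arr=3 -> substrate=8 bound=2 product=2
t=6: arr=0 -> substrate=8 bound=2 product=2
t=7: arr=1 -> substrate=7 bound=2 product=4
t=8: arr=0 -> substrate=7 bound=2 product=4
t=9: arr=0 -> substrate=7 bound=2 product=4
t=10: arr=0 -> substrate=5 bound=2 product=6
t=11: arr=2 -> substrate=7 bound=2 product=6

Answer: 0 2 2 2 2 2 2 2 2 2 2 2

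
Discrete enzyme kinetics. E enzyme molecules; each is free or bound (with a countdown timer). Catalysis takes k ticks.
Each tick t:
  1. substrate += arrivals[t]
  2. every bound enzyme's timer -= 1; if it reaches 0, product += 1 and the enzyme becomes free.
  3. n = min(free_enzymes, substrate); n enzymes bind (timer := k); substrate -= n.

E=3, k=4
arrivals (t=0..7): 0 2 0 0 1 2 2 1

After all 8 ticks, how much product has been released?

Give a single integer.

t=0: arr=0 -> substrate=0 bound=0 product=0
t=1: arr=2 -> substrate=0 bound=2 product=0
t=2: arr=0 -> substrate=0 bound=2 product=0
t=3: arr=0 -> substrate=0 bound=2 product=0
t=4: arr=1 -> substrate=0 bound=3 product=0
t=5: arr=2 -> substrate=0 bound=3 product=2
t=6: arr=2 -> substrate=2 bound=3 product=2
t=7: arr=1 -> substrate=3 bound=3 product=2

Answer: 2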